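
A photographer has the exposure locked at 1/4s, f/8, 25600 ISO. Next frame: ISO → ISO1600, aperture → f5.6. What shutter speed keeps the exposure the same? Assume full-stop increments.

2 s

ISO: 25600 → 12800 → 6400 → 3200 → 1600 — 4 stops dropped (darker).
Aperture: f/8 → f/5.6 — 1 stop opened up (brighter).
Net change so far: 3 stops darker. Offset with the shutter speed: 1/4 → 1/2 → 1 → 2.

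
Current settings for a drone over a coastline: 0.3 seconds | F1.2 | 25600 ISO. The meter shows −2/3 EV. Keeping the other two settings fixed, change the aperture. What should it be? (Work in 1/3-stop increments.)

Underexposed by 2/3 stop → need 2/3 stop brighter.
Aperture: f/1.2 → f/1.1 → f/1.0.

f/1.0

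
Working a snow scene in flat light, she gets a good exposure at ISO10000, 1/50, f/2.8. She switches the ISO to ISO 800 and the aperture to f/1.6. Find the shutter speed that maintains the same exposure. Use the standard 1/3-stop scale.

ISO: 10000 → 8000 → 6400 → 5000 → 4000 → 3200 → 2500 → 2000 → 1600 → 1250 → 1000 → 800 — 3 2/3 stops lower (darker).
Aperture: f/2.8 → f/2.5 → f/2.2 → f/2 → f/1.8 → f/1.6 — 1 2/3 stops opened up (brighter).
Net change so far: 2 stops darker. Offset with the shutter speed: 1/50 → 1/40 → 1/30 → 1/25 → 1/20 → 1/15 → 1/13.

1/13s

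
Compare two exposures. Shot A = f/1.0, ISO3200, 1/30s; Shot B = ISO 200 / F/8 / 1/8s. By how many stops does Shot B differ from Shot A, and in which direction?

8 stops darker

Aperture: f/1.0 → f/1.4 → f/2 → f/2.8 → f/4 → f/5.6 → f/8 — 6 stops narrower (darker).
Shutter speed: 1/30 → 1/15 → 1/8 — 2 stops slower (brighter).
ISO: 3200 → 1600 → 800 → 400 → 200 — 4 stops lower (darker).
Net: −6 +2 −4 = −8 stops.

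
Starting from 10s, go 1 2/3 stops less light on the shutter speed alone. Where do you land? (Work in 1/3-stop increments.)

3.2 s

Shutter speed: 10 → 8 → 6 → 5 → 4 → 3.2 — 1 2/3 stops faster (darker).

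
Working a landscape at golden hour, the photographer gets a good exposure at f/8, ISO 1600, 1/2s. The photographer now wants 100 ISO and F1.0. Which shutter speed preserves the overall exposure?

1/8s

ISO: 1600 → 800 → 400 → 200 → 100 — 4 stops dropped (darker).
Aperture: f/8 → f/5.6 → f/4 → f/2.8 → f/2 → f/1.4 → f/1.0 — 6 stops opened up (brighter).
Net change so far: 2 stops brighter. Offset with the shutter speed: 1/2 → 1/4 → 1/8.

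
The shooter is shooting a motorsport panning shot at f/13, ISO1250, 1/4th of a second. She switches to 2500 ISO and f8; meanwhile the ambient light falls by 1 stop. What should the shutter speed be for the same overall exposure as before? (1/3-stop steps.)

Scene light: 1 stop darker.
ISO: 1250 → 1600 → 2000 → 2500 — 1 stop higher (brighter).
Aperture: f/13 → f/11 → f/10 → f/9 → f/8 — 1 1/3 stops wider (brighter).
Net so far: 1 1/3 stops brighter. Shutter speed: 1/4 → 1/5 → 1/6 → 1/8 → 1/10.

1/10s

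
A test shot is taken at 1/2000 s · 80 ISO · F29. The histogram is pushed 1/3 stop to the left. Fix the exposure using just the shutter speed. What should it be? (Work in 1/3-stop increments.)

Underexposed by 1/3 stop → need 1/3 stop brighter.
Shutter speed: 1/2000 → 1/1600.

1/1600s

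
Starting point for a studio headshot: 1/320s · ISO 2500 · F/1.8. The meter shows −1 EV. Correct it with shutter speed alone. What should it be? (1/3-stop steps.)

Underexposed by 1 stop → need 1 stop brighter.
Shutter speed: 1/320 → 1/250 → 1/200 → 1/160.

1/160s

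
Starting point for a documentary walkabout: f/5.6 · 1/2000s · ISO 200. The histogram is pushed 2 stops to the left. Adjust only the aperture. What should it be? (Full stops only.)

Underexposed by 2 stops → need 2 stops brighter.
Aperture: f/5.6 → f/4 → f/2.8.

f/2.8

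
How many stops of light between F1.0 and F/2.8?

3 stops

f/1.0 → f/1.4 → f/2 → f/2.8 — count the steps: 3 stops.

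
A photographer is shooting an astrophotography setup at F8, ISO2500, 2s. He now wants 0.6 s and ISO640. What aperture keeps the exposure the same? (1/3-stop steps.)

f/2.2

Shutter speed: 2 → 1.6 → 1.3 → 1 → 0.8 → 0.6 — 1 2/3 stops shorter (darker).
ISO: 2500 → 2000 → 1600 → 1250 → 1000 → 800 → 640 — 2 stops lower (darker).
Net change so far: 3 2/3 stops darker. Offset with the aperture: f/8 → f/7.1 → f/6.3 → f/5.6 → f/5 → f/4.5 → f/4 → f/3.5 → f/3.2 → f/2.8 → f/2.5 → f/2.2.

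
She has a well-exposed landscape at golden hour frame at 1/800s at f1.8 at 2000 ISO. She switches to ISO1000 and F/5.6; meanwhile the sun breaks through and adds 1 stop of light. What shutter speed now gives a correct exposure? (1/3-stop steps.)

Scene light: 1 stop brighter.
ISO: 2000 → 1600 → 1250 → 1000 — 1 stop lower (darker).
Aperture: f/1.8 → f/2 → f/2.2 → f/2.5 → f/2.8 → f/3.2 → f/3.5 → f/4 → f/4.5 → f/5 → f/5.6 — 3 1/3 stops narrower (darker).
Net so far: 3 1/3 stops darker. Shutter speed: 1/800 → 1/640 → 1/500 → 1/400 → 1/320 → 1/250 → 1/200 → 1/160 → 1/125 → 1/100 → 1/80.

1/80s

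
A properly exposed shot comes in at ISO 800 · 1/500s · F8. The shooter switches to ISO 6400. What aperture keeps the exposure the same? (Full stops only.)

ISO: 800 → 1600 → 3200 → 6400 — 3 stops higher (brighter).
Need 3 stops darker from the aperture: f/8 → f/11 → f/16 → f/22.

f/22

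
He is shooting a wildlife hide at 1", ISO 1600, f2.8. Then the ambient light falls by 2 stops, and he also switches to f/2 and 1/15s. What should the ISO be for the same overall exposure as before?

ISO 51200

Scene light: 2 stops darker.
Aperture: f/2.8 → f/2 — 1 stop opened up (brighter).
Shutter speed: 1 → 1/2 → 1/4 → 1/8 → 1/15 — 4 stops faster (darker).
Net so far: 5 stops darker. ISO: 1600 → 3200 → 6400 → 12800 → 25600 → 51200.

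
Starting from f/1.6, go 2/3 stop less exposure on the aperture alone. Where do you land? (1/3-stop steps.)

f/2

Aperture: f/1.6 → f/1.8 → f/2 — 2/3 stop smaller aperture (darker).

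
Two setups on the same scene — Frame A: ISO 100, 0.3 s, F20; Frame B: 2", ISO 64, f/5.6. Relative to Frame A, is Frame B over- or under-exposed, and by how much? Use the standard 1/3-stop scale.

5 2/3 stops brighter

Aperture: f/20 → f/18 → f/16 → f/14 → f/13 → f/11 → f/10 → f/9 → f/8 → f/7.1 → f/6.3 → f/5.6 — 3 2/3 stops wider (brighter).
Shutter speed: 0.3 → 0.4 → 0.5 → 0.6 → 0.8 → 1 → 1.3 → 1.6 → 2 — 2 2/3 stops longer (brighter).
ISO: 100 → 80 → 64 — 2/3 stop dropped (darker).
Net: +3 2/3 +2 2/3 −2/3 = +5 2/3 stops.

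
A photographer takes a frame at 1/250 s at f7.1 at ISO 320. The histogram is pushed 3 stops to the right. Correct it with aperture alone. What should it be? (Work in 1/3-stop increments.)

Overexposed by 3 stops → need 3 stops darker.
Aperture: f/7.1 → f/8 → f/9 → f/10 → f/11 → f/13 → f/14 → f/16 → f/18 → f/20.

f/20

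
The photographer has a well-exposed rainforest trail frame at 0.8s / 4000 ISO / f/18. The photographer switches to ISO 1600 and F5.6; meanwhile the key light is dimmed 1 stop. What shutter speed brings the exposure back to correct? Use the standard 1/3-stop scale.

Scene light: 1 stop darker.
ISO: 4000 → 3200 → 2500 → 2000 → 1600 — 1 1/3 stops dropped (darker).
Aperture: f/18 → f/16 → f/14 → f/13 → f/11 → f/10 → f/9 → f/8 → f/7.1 → f/6.3 → f/5.6 — 3 1/3 stops opened up (brighter).
Net so far: 1 stop brighter. Shutter speed: 0.8 → 0.6 → 0.5 → 0.4.

0.4 s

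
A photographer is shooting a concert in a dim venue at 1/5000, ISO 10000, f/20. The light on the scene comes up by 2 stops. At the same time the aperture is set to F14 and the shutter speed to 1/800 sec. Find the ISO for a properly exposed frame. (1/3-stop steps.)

ISO 200

Scene light: 2 stops brighter.
Aperture: f/20 → f/18 → f/16 → f/14 — 1 stop opened up (brighter).
Shutter speed: 1/5000 → 1/4000 → 1/3200 → 1/2500 → 1/2000 → 1/1600 → 1/1250 → 1/1000 → 1/800 — 2 2/3 stops longer (brighter).
Net so far: 5 2/3 stops brighter. ISO: 10000 → 8000 → 6400 → 5000 → 4000 → 3200 → 2500 → 2000 → 1600 → 1250 → 1000 → 800 → 640 → 500 → 400 → 320 → 250 → 200.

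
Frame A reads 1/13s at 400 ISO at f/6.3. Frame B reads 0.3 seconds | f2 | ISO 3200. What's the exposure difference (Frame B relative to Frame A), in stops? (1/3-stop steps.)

Aperture: f/6.3 → f/5.6 → f/5 → f/4.5 → f/4 → f/3.5 → f/3.2 → f/2.8 → f/2.5 → f/2.2 → f/2 — 3 1/3 stops opened up (brighter).
Shutter speed: 1/13 → 1/10 → 1/8 → 1/6 → 1/5 → 1/4 → 0.3 — 2 stops slower (brighter).
ISO: 400 → 500 → 640 → 800 → 1000 → 1250 → 1600 → 2000 → 2500 → 3200 — 3 stops raised (brighter).
Net: +3 1/3 +2 +3 = +8 1/3 stops.

8 1/3 stops brighter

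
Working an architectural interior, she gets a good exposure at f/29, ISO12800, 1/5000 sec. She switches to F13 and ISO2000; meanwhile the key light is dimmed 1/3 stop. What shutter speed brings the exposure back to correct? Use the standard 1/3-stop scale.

Scene light: 1/3 stop darker.
Aperture: f/29 → f/25 → f/22 → f/20 → f/18 → f/16 → f/14 → f/13 — 2 1/3 stops opened up (brighter).
ISO: 12800 → 10000 → 8000 → 6400 → 5000 → 4000 → 3200 → 2500 → 2000 — 2 2/3 stops lower (darker).
Net so far: 2/3 stop darker. Shutter speed: 1/5000 → 1/4000 → 1/3200.

1/3200s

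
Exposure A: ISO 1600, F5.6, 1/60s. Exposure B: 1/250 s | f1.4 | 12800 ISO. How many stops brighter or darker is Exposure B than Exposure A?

5 stops brighter

Aperture: f/5.6 → f/4 → f/2.8 → f/2 → f/1.4 — 4 stops wider (brighter).
Shutter speed: 1/60 → 1/125 → 1/250 — 2 stops shorter (darker).
ISO: 1600 → 3200 → 6400 → 12800 — 3 stops raised (brighter).
Net: +4 −2 +3 = +5 stops.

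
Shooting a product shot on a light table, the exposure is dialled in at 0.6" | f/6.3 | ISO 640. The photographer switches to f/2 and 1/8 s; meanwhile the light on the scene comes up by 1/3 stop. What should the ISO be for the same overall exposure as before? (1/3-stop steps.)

ISO 250

Scene light: 1/3 stop brighter.
Aperture: f/6.3 → f/5.6 → f/5 → f/4.5 → f/4 → f/3.5 → f/3.2 → f/2.8 → f/2.5 → f/2.2 → f/2 — 3 1/3 stops wider (brighter).
Shutter speed: 0.6 → 0.5 → 0.4 → 0.3 → 1/4 → 1/5 → 1/6 → 1/8 — 2 1/3 stops shorter (darker).
Net so far: 1 1/3 stops brighter. ISO: 640 → 500 → 400 → 320 → 250.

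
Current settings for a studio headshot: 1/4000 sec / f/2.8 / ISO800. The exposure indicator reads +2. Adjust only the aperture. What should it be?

Overexposed by 2 stops → need 2 stops darker.
Aperture: f/2.8 → f/4 → f/5.6.

f/5.6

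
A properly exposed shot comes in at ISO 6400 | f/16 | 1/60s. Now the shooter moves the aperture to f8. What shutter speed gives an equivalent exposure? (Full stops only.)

1/250s

Aperture: f/16 → f/11 → f/8 — 2 stops wider (brighter).
Need 2 stops darker from the shutter speed: 1/60 → 1/125 → 1/250.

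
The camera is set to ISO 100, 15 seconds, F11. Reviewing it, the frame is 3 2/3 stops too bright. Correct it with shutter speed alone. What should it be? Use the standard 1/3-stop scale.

1.3 s

Overexposed by 3 2/3 stops → need 3 2/3 stops darker.
Shutter speed: 15 → 13 → 10 → 8 → 6 → 5 → 4 → 3.2 → 2.5 → 2 → 1.6 → 1.3.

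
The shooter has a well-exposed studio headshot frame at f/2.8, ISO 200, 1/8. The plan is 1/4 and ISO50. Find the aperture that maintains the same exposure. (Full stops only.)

f/2

Shutter speed: 1/8 → 1/4 — 1 stop longer (brighter).
ISO: 200 → 100 → 50 — 2 stops dropped (darker).
Net change so far: 1 stop darker. Offset with the aperture: f/2.8 → f/2.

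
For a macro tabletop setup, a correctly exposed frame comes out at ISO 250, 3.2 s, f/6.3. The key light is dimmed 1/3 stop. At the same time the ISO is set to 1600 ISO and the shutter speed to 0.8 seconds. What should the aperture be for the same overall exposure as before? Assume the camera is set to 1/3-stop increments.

f/7.1

Scene light: 1/3 stop darker.
ISO: 250 → 320 → 400 → 500 → 640 → 800 → 1000 → 1250 → 1600 — 2 2/3 stops raised (brighter).
Shutter speed: 3.2 → 2.5 → 2 → 1.6 → 1.3 → 1 → 0.8 — 2 stops shorter (darker).
Net so far: 1/3 stop brighter. Aperture: f/6.3 → f/7.1.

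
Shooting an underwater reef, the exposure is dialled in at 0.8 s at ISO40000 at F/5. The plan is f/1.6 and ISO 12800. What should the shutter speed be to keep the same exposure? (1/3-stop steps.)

1/4s

Aperture: f/5 → f/4.5 → f/4 → f/3.5 → f/3.2 → f/2.8 → f/2.5 → f/2.2 → f/2 → f/1.8 → f/1.6 — 3 1/3 stops wider (brighter).
ISO: 40000 → 32000 → 25600 → 20000 → 16000 → 12800 — 1 2/3 stops dropped (darker).
Net change so far: 1 2/3 stops brighter. Offset with the shutter speed: 0.8 → 0.6 → 0.5 → 0.4 → 0.3 → 1/4.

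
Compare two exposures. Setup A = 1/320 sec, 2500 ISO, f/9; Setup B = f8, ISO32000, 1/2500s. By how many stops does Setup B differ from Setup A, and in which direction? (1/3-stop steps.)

Aperture: f/9 → f/8 — 1/3 stop wider (brighter).
Shutter speed: 1/320 → 1/400 → 1/500 → 1/640 → 1/800 → 1/1000 → 1/1250 → 1/1600 → 1/2000 → 1/2500 — 3 stops faster (darker).
ISO: 2500 → 3200 → 4000 → 5000 → 6400 → 8000 → 10000 → 12800 → 16000 → 20000 → 25600 → 32000 — 3 2/3 stops higher (brighter).
Net: +1/3 −3 +3 2/3 = +1 stop.

1 stop brighter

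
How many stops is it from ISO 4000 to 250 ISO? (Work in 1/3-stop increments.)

4 stops

4000 → 3200 → 2500 → 2000 → 1600 → 1250 → 1000 → 800 → 640 → 500 → 400 → 320 → 250 — count the steps: 12 third-stops = 4 stops.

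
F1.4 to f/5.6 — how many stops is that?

f/1.4 → f/2 → f/2.8 → f/4 → f/5.6 — count the steps: 4 stops.

4 stops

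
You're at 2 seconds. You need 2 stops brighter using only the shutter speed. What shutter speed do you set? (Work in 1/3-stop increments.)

Shutter speed: 2 → 2.5 → 3.2 → 4 → 5 → 6 → 8 — 2 stops slower (brighter).

8 s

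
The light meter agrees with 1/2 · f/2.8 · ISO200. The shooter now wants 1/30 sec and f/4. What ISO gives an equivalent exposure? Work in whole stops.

ISO 6400

Shutter speed: 1/2 → 1/4 → 1/8 → 1/15 → 1/30 — 4 stops faster (darker).
Aperture: f/2.8 → f/4 — 1 stop stopped down (darker).
Net change so far: 5 stops darker. Offset with the ISO: 200 → 400 → 800 → 1600 → 3200 → 6400.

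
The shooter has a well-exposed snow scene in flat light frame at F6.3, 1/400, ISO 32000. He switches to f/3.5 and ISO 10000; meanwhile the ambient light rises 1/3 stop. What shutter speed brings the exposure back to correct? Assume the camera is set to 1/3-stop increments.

Scene light: 1/3 stop brighter.
Aperture: f/6.3 → f/5.6 → f/5 → f/4.5 → f/4 → f/3.5 — 1 2/3 stops wider (brighter).
ISO: 32000 → 25600 → 20000 → 16000 → 12800 → 10000 — 1 2/3 stops lower (darker).
Net so far: 1/3 stop brighter. Shutter speed: 1/400 → 1/500.

1/500s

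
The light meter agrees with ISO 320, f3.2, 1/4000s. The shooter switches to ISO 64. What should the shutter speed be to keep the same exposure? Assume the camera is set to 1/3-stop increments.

1/800s

ISO: 320 → 250 → 200 → 160 → 125 → 100 → 80 → 64 — 2 1/3 stops dropped (darker).
Need 2 1/3 stops brighter from the shutter speed: 1/4000 → 1/3200 → 1/2500 → 1/2000 → 1/1600 → 1/1250 → 1/1000 → 1/800.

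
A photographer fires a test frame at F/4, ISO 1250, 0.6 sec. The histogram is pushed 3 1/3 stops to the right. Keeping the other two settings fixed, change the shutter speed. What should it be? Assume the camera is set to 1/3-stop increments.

1/15s

Overexposed by 3 1/3 stops → need 3 1/3 stops darker.
Shutter speed: 0.6 → 0.5 → 0.4 → 0.3 → 1/4 → 1/5 → 1/6 → 1/8 → 1/10 → 1/13 → 1/15.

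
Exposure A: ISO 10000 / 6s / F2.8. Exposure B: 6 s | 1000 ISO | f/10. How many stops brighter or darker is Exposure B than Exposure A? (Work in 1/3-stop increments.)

7 stops darker

Aperture: f/2.8 → f/3.2 → f/3.5 → f/4 → f/4.5 → f/5 → f/5.6 → f/6.3 → f/7.1 → f/8 → f/9 → f/10 — 3 2/3 stops narrower (darker).
Shutter speed: unchanged.
ISO: 10000 → 8000 → 6400 → 5000 → 4000 → 3200 → 2500 → 2000 → 1600 → 1250 → 1000 — 3 1/3 stops lower (darker).
Net: −3 2/3 −3 1/3 = −7 stops.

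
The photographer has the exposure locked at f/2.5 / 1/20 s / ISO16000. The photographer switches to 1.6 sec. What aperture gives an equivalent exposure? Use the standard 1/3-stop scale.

Shutter speed: 1/20 → 1/15 → 1/13 → 1/10 → 1/8 → 1/6 → 1/5 → 1/4 → 0.3 → 0.4 → 0.5 → 0.6 → 0.8 → 1 → 1.3 → 1.6 — 5 stops slower (brighter).
Need 5 stops darker from the aperture: f/2.5 → f/2.8 → f/3.2 → f/3.5 → f/4 → f/4.5 → f/5 → f/5.6 → f/6.3 → f/7.1 → f/8 → f/9 → f/10 → f/11 → f/13 → f/14.

f/14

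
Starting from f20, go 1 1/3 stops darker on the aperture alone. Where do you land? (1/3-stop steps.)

f/32

Aperture: f/20 → f/22 → f/25 → f/29 → f/32 — 1 1/3 stops narrower (darker).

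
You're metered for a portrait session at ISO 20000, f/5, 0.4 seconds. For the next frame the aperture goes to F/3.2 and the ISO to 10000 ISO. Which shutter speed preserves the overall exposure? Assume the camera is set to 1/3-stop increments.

0.3 s

Aperture: f/5 → f/4.5 → f/4 → f/3.5 → f/3.2 — 1 1/3 stops wider (brighter).
ISO: 20000 → 16000 → 12800 → 10000 — 1 stop lower (darker).
Net change so far: 1/3 stop brighter. Offset with the shutter speed: 0.4 → 0.3.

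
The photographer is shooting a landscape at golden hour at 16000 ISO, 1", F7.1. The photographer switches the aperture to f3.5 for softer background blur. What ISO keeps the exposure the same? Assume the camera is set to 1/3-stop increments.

Aperture: f/7.1 → f/6.3 → f/5.6 → f/5 → f/4.5 → f/4 → f/3.5 — 2 stops larger aperture (brighter).
Need 2 stops darker from the ISO: 16000 → 12800 → 10000 → 8000 → 6400 → 5000 → 4000.

ISO 4000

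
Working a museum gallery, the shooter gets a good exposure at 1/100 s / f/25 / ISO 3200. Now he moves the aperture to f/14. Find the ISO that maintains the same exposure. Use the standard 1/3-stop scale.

ISO 1000

Aperture: f/25 → f/22 → f/20 → f/18 → f/16 → f/14 — 1 2/3 stops larger aperture (brighter).
Need 1 2/3 stops darker from the ISO: 3200 → 2500 → 2000 → 1600 → 1250 → 1000.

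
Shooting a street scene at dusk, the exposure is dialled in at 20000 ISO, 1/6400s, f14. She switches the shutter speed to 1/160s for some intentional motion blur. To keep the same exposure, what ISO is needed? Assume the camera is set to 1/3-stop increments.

Shutter speed: 1/6400 → 1/5000 → 1/4000 → 1/3200 → 1/2500 → 1/2000 → 1/1600 → 1/1250 → 1/1000 → 1/800 → 1/640 → 1/500 → 1/400 → 1/320 → 1/250 → 1/200 → 1/160 — 5 1/3 stops longer (brighter).
Need 5 1/3 stops darker from the ISO: 20000 → 16000 → 12800 → 10000 → 8000 → 6400 → 5000 → 4000 → 3200 → 2500 → 2000 → 1600 → 1250 → 1000 → 800 → 640 → 500.

ISO 500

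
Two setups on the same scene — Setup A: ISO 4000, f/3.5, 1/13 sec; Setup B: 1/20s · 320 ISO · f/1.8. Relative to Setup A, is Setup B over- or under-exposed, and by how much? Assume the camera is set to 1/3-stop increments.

Aperture: f/3.5 → f/3.2 → f/2.8 → f/2.5 → f/2.2 → f/2 → f/1.8 — 2 stops larger aperture (brighter).
Shutter speed: 1/13 → 1/15 → 1/20 — 2/3 stop shorter (darker).
ISO: 4000 → 3200 → 2500 → 2000 → 1600 → 1250 → 1000 → 800 → 640 → 500 → 400 → 320 — 3 2/3 stops lower (darker).
Net: +2 −2/3 −3 2/3 = −2 1/3 stops.

2 1/3 stops darker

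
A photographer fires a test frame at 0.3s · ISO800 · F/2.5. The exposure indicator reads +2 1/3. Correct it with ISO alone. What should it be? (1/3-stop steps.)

ISO 160

Overexposed by 2 1/3 stops → need 2 1/3 stops darker.
ISO: 800 → 640 → 500 → 400 → 320 → 250 → 200 → 160.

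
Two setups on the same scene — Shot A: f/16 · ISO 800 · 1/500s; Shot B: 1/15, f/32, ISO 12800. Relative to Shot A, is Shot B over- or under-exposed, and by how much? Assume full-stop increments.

7 stops brighter

Aperture: f/16 → f/22 → f/32 — 2 stops narrower (darker).
Shutter speed: 1/500 → 1/250 → 1/125 → 1/60 → 1/30 → 1/15 — 5 stops longer (brighter).
ISO: 800 → 1600 → 3200 → 6400 → 12800 — 4 stops raised (brighter).
Net: −2 +5 +4 = +7 stops.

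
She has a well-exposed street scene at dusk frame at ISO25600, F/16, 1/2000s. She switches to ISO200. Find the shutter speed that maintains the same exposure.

1/15s

ISO: 25600 → 12800 → 6400 → 3200 → 1600 → 800 → 400 → 200 — 7 stops lower (darker).
Need 7 stops brighter from the shutter speed: 1/2000 → 1/1000 → 1/500 → 1/250 → 1/125 → 1/60 → 1/30 → 1/15.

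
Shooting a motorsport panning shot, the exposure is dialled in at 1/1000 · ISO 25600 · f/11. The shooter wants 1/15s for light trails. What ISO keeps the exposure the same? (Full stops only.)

ISO 400

Shutter speed: 1/1000 → 1/500 → 1/250 → 1/125 → 1/60 → 1/30 → 1/15 — 6 stops slower (brighter).
Need 6 stops darker from the ISO: 25600 → 12800 → 6400 → 3200 → 1600 → 800 → 400.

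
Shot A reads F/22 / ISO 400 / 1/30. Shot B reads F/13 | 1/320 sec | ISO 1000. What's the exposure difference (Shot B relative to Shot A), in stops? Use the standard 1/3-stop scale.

1/3 stop darker

Aperture: f/22 → f/20 → f/18 → f/16 → f/14 → f/13 — 1 2/3 stops wider (brighter).
Shutter speed: 1/30 → 1/40 → 1/50 → 1/60 → 1/80 → 1/100 → 1/125 → 1/160 → 1/200 → 1/250 → 1/320 — 3 1/3 stops faster (darker).
ISO: 400 → 500 → 640 → 800 → 1000 — 1 1/3 stops higher (brighter).
Net: +1 2/3 −3 1/3 +1 1/3 = −1/3 stops.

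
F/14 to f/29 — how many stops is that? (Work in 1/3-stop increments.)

2 stops

f/14 → f/16 → f/18 → f/20 → f/22 → f/25 → f/29 — count the steps: 6 third-stops = 2 stops.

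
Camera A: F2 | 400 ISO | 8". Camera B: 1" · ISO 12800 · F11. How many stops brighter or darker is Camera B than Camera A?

3 stops darker

Aperture: f/2 → f/2.8 → f/4 → f/5.6 → f/8 → f/11 — 5 stops smaller aperture (darker).
Shutter speed: 8 → 4 → 2 → 1 — 3 stops shorter (darker).
ISO: 400 → 800 → 1600 → 3200 → 6400 → 12800 — 5 stops higher (brighter).
Net: −5 −3 +5 = −3 stops.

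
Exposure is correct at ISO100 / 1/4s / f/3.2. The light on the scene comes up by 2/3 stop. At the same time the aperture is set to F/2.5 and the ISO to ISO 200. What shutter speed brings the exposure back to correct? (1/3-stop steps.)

Scene light: 2/3 stop brighter.
Aperture: f/3.2 → f/2.8 → f/2.5 — 2/3 stop opened up (brighter).
ISO: 100 → 125 → 160 → 200 — 1 stop higher (brighter).
Net so far: 2 1/3 stops brighter. Shutter speed: 1/4 → 1/5 → 1/6 → 1/8 → 1/10 → 1/13 → 1/15 → 1/20.

1/20s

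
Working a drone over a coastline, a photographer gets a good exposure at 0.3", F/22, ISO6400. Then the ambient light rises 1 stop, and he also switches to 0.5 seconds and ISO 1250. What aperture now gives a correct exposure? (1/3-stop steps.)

Scene light: 1 stop brighter.
Shutter speed: 0.3 → 0.4 → 0.5 — 2/3 stop slower (brighter).
ISO: 6400 → 5000 → 4000 → 3200 → 2500 → 2000 → 1600 → 1250 — 2 1/3 stops dropped (darker).
Net so far: 2/3 stop darker. Aperture: f/22 → f/20 → f/18.

f/18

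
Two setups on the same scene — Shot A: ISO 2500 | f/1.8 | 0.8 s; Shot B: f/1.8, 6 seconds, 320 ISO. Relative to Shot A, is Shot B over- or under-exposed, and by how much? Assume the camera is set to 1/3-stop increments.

Aperture: unchanged.
Shutter speed: 0.8 → 1 → 1.3 → 1.6 → 2 → 2.5 → 3.2 → 4 → 5 → 6 — 3 stops slower (brighter).
ISO: 2500 → 2000 → 1600 → 1250 → 1000 → 800 → 640 → 500 → 400 → 320 — 3 stops lower (darker).
Net: +3 −3 = 0 stops.

same exposure (0 stops)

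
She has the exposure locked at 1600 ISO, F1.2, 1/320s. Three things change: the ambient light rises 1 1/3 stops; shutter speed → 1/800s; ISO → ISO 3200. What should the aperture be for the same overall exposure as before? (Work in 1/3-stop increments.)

f/1.8

Scene light: 1 1/3 stops brighter.
Shutter speed: 1/320 → 1/400 → 1/500 → 1/640 → 1/800 — 1 1/3 stops shorter (darker).
ISO: 1600 → 2000 → 2500 → 3200 — 1 stop higher (brighter).
Net so far: 1 stop brighter. Aperture: f/1.2 → f/1.4 → f/1.6 → f/1.8.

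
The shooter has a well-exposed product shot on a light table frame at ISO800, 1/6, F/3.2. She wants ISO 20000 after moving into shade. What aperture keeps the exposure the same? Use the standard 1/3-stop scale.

ISO: 800 → 1000 → 1250 → 1600 → 2000 → 2500 → 3200 → 4000 → 5000 → 6400 → 8000 → 10000 → 12800 → 16000 → 20000 — 4 2/3 stops raised (brighter).
Need 4 2/3 stops darker from the aperture: f/3.2 → f/3.5 → f/4 → f/4.5 → f/5 → f/5.6 → f/6.3 → f/7.1 → f/8 → f/9 → f/10 → f/11 → f/13 → f/14 → f/16.

f/16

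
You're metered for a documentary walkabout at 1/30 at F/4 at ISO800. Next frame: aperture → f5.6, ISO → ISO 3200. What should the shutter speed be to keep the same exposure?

Aperture: f/4 → f/5.6 — 1 stop narrower (darker).
ISO: 800 → 1600 → 3200 — 2 stops higher (brighter).
Net change so far: 1 stop brighter. Offset with the shutter speed: 1/30 → 1/60.

1/60s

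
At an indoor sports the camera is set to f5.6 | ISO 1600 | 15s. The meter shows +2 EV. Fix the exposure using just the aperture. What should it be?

Overexposed by 2 stops → need 2 stops darker.
Aperture: f/5.6 → f/8 → f/11.

f/11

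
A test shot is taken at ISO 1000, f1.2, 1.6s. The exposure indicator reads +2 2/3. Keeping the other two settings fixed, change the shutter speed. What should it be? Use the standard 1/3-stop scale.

Overexposed by 2 2/3 stops → need 2 2/3 stops darker.
Shutter speed: 1.6 → 1.3 → 1 → 0.8 → 0.6 → 0.5 → 0.4 → 0.3 → 1/4.

1/4s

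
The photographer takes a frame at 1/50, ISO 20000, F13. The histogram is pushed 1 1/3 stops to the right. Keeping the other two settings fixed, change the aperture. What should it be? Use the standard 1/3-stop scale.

Overexposed by 1 1/3 stops → need 1 1/3 stops darker.
Aperture: f/13 → f/14 → f/16 → f/18 → f/20.

f/20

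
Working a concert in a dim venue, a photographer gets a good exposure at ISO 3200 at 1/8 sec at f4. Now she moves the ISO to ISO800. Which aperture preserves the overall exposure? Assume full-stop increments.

ISO: 3200 → 1600 → 800 — 2 stops dropped (darker).
Need 2 stops brighter from the aperture: f/4 → f/2.8 → f/2.

f/2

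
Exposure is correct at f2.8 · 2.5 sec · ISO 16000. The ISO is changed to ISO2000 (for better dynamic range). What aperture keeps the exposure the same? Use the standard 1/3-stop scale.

f/1.0

ISO: 16000 → 12800 → 10000 → 8000 → 6400 → 5000 → 4000 → 3200 → 2500 → 2000 — 3 stops lower (darker).
Need 3 stops brighter from the aperture: f/2.8 → f/2.5 → f/2.2 → f/2 → f/1.8 → f/1.6 → f/1.4 → f/1.2 → f/1.1 → f/1.0.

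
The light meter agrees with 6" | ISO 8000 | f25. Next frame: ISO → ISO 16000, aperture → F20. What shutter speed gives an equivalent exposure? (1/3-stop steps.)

ISO: 8000 → 10000 → 12800 → 16000 — 1 stop higher (brighter).
Aperture: f/25 → f/22 → f/20 — 2/3 stop wider (brighter).
Net change so far: 1 2/3 stops brighter. Offset with the shutter speed: 6 → 5 → 4 → 3.2 → 2.5 → 2.

2 s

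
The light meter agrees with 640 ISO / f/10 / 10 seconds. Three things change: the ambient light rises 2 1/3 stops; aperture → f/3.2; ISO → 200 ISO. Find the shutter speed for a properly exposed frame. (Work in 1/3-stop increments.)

0.6 s

Scene light: 2 1/3 stops brighter.
Aperture: f/10 → f/9 → f/8 → f/7.1 → f/6.3 → f/5.6 → f/5 → f/4.5 → f/4 → f/3.5 → f/3.2 — 3 1/3 stops wider (brighter).
ISO: 640 → 500 → 400 → 320 → 250 → 200 — 1 2/3 stops dropped (darker).
Net so far: 4 stops brighter. Shutter speed: 10 → 8 → 6 → 5 → 4 → 3.2 → 2.5 → 2 → 1.6 → 1.3 → 1 → 0.8 → 0.6.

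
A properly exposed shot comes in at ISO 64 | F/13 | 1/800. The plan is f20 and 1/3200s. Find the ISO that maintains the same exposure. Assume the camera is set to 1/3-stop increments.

Aperture: f/13 → f/14 → f/16 → f/18 → f/20 — 1 1/3 stops smaller aperture (darker).
Shutter speed: 1/800 → 1/1000 → 1/1250 → 1/1600 → 1/2000 → 1/2500 → 1/3200 — 2 stops faster (darker).
Net change so far: 3 1/3 stops darker. Offset with the ISO: 64 → 80 → 100 → 125 → 160 → 200 → 250 → 320 → 400 → 500 → 640.

ISO 640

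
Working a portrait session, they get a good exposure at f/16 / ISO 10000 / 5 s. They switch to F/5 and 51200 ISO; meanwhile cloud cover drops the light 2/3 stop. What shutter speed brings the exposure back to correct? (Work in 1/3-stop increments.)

Scene light: 2/3 stop darker.
Aperture: f/16 → f/14 → f/13 → f/11 → f/10 → f/9 → f/8 → f/7.1 → f/6.3 → f/5.6 → f/5 — 3 1/3 stops opened up (brighter).
ISO: 10000 → 12800 → 16000 → 20000 → 25600 → 32000 → 40000 → 51200 — 2 1/3 stops higher (brighter).
Net so far: 5 stops brighter. Shutter speed: 5 → 4 → 3.2 → 2.5 → 2 → 1.6 → 1.3 → 1 → 0.8 → 0.6 → 0.5 → 0.4 → 0.3 → 1/4 → 1/5 → 1/6.

1/6s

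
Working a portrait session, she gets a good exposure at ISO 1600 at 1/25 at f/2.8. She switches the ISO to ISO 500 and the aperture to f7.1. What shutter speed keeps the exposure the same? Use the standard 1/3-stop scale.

ISO: 1600 → 1250 → 1000 → 800 → 640 → 500 — 1 2/3 stops dropped (darker).
Aperture: f/2.8 → f/3.2 → f/3.5 → f/4 → f/4.5 → f/5 → f/5.6 → f/6.3 → f/7.1 — 2 2/3 stops smaller aperture (darker).
Net change so far: 4 1/3 stops darker. Offset with the shutter speed: 1/25 → 1/20 → 1/15 → 1/13 → 1/10 → 1/8 → 1/6 → 1/5 → 1/4 → 0.3 → 0.4 → 0.5 → 0.6 → 0.8.

0.8 s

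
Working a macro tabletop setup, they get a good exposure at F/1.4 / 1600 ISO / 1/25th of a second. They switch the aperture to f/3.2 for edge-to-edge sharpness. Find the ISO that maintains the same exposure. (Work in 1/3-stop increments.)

Aperture: f/1.4 → f/1.6 → f/1.8 → f/2 → f/2.2 → f/2.5 → f/2.8 → f/3.2 — 2 1/3 stops stopped down (darker).
Need 2 1/3 stops brighter from the ISO: 1600 → 2000 → 2500 → 3200 → 4000 → 5000 → 6400 → 8000.

ISO 8000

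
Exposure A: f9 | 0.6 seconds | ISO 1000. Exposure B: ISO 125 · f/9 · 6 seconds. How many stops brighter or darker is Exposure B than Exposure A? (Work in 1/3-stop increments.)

Aperture: unchanged.
Shutter speed: 0.6 → 0.8 → 1 → 1.3 → 1.6 → 2 → 2.5 → 3.2 → 4 → 5 → 6 — 3 1/3 stops longer (brighter).
ISO: 1000 → 800 → 640 → 500 → 400 → 320 → 250 → 200 → 160 → 125 — 3 stops lower (darker).
Net: +3 1/3 −3 = +1/3 stops.

1/3 stop brighter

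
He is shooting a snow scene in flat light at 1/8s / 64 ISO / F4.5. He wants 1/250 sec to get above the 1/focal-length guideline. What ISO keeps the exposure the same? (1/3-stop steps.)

ISO 2000

Shutter speed: 1/8 → 1/10 → 1/13 → 1/15 → 1/20 → 1/25 → 1/30 → 1/40 → 1/50 → 1/60 → 1/80 → 1/100 → 1/125 → 1/160 → 1/200 → 1/250 — 5 stops faster (darker).
Need 5 stops brighter from the ISO: 64 → 80 → 100 → 125 → 160 → 200 → 250 → 320 → 400 → 500 → 640 → 800 → 1000 → 1250 → 1600 → 2000.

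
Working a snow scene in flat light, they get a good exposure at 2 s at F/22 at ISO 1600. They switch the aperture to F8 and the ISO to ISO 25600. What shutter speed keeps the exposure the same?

Aperture: f/22 → f/16 → f/11 → f/8 — 3 stops larger aperture (brighter).
ISO: 1600 → 3200 → 6400 → 12800 → 25600 — 4 stops raised (brighter).
Net change so far: 7 stops brighter. Offset with the shutter speed: 2 → 1 → 1/2 → 1/4 → 1/8 → 1/15 → 1/30 → 1/60.

1/60s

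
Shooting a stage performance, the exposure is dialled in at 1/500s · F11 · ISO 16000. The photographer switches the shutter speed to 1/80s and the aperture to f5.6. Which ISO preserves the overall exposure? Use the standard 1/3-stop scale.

Shutter speed: 1/500 → 1/400 → 1/320 → 1/250 → 1/200 → 1/160 → 1/125 → 1/100 → 1/80 — 2 2/3 stops slower (brighter).
Aperture: f/11 → f/10 → f/9 → f/8 → f/7.1 → f/6.3 → f/5.6 — 2 stops opened up (brighter).
Net change so far: 4 2/3 stops brighter. Offset with the ISO: 16000 → 12800 → 10000 → 8000 → 6400 → 5000 → 4000 → 3200 → 2500 → 2000 → 1600 → 1250 → 1000 → 800 → 640.

ISO 640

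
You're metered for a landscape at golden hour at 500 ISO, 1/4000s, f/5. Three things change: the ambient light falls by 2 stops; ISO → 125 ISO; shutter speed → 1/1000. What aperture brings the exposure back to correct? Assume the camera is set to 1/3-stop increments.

f/2.5

Scene light: 2 stops darker.
ISO: 500 → 400 → 320 → 250 → 200 → 160 → 125 — 2 stops lower (darker).
Shutter speed: 1/4000 → 1/3200 → 1/2500 → 1/2000 → 1/1600 → 1/1250 → 1/1000 — 2 stops longer (brighter).
Net so far: 2 stops darker. Aperture: f/5 → f/4.5 → f/4 → f/3.5 → f/3.2 → f/2.8 → f/2.5.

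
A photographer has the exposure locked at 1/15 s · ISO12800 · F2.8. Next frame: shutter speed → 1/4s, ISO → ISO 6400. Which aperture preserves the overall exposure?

Shutter speed: 1/15 → 1/8 → 1/4 — 2 stops slower (brighter).
ISO: 12800 → 6400 — 1 stop dropped (darker).
Net change so far: 1 stop brighter. Offset with the aperture: f/2.8 → f/4.

f/4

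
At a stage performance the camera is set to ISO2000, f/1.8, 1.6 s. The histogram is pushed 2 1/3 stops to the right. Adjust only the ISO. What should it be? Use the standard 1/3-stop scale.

Overexposed by 2 1/3 stops → need 2 1/3 stops darker.
ISO: 2000 → 1600 → 1250 → 1000 → 800 → 640 → 500 → 400.

ISO 400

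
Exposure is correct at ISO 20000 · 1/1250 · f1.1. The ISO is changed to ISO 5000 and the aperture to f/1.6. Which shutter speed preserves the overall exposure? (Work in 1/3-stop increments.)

1/160s

ISO: 20000 → 16000 → 12800 → 10000 → 8000 → 6400 → 5000 — 2 stops dropped (darker).
Aperture: f/1.1 → f/1.2 → f/1.4 → f/1.6 — 1 stop stopped down (darker).
Net change so far: 3 stops darker. Offset with the shutter speed: 1/1250 → 1/1000 → 1/800 → 1/640 → 1/500 → 1/400 → 1/320 → 1/250 → 1/200 → 1/160.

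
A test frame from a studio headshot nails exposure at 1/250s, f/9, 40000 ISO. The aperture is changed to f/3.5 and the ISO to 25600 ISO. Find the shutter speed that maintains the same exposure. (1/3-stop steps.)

1/1000s

Aperture: f/9 → f/8 → f/7.1 → f/6.3 → f/5.6 → f/5 → f/4.5 → f/4 → f/3.5 — 2 2/3 stops opened up (brighter).
ISO: 40000 → 32000 → 25600 — 2/3 stop dropped (darker).
Net change so far: 2 stops brighter. Offset with the shutter speed: 1/250 → 1/320 → 1/400 → 1/500 → 1/640 → 1/800 → 1/1000.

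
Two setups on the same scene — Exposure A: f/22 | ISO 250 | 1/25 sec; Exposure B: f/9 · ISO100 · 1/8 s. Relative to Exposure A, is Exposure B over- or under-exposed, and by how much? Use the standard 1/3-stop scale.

3 stops brighter

Aperture: f/22 → f/20 → f/18 → f/16 → f/14 → f/13 → f/11 → f/10 → f/9 — 2 2/3 stops wider (brighter).
Shutter speed: 1/25 → 1/20 → 1/15 → 1/13 → 1/10 → 1/8 — 1 2/3 stops longer (brighter).
ISO: 250 → 200 → 160 → 125 → 100 — 1 1/3 stops lower (darker).
Net: +2 2/3 +1 2/3 −1 1/3 = +3 stops.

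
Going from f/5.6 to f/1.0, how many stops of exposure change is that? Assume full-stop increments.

f/5.6 → f/4 → f/2.8 → f/2 → f/1.4 → f/1.0 — count the steps: 5 stops.

5 stops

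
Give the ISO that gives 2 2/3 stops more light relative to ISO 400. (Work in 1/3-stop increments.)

ISO: 400 → 500 → 640 → 800 → 1000 → 1250 → 1600 → 2000 → 2500 — 2 2/3 stops raised (brighter).

ISO 2500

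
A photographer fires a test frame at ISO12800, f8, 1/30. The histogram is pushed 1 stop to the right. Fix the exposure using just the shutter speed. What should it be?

Overexposed by 1 stop → need 1 stop darker.
Shutter speed: 1/30 → 1/60.

1/60s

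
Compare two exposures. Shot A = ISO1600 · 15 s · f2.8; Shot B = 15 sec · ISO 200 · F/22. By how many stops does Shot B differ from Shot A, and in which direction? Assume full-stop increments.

9 stops darker

Aperture: f/2.8 → f/4 → f/5.6 → f/8 → f/11 → f/16 → f/22 — 6 stops stopped down (darker).
Shutter speed: unchanged.
ISO: 1600 → 800 → 400 → 200 — 3 stops lower (darker).
Net: −6 −3 = −9 stops.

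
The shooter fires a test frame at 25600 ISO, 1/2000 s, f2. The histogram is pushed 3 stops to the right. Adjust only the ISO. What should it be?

ISO 3200

Overexposed by 3 stops → need 3 stops darker.
ISO: 25600 → 12800 → 6400 → 3200.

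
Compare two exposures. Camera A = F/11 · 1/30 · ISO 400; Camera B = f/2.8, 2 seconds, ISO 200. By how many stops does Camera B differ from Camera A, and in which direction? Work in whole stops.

Aperture: f/11 → f/8 → f/5.6 → f/4 → f/2.8 — 4 stops larger aperture (brighter).
Shutter speed: 1/30 → 1/15 → 1/8 → 1/4 → 1/2 → 1 → 2 — 6 stops longer (brighter).
ISO: 400 → 200 — 1 stop lower (darker).
Net: +4 +6 −1 = +9 stops.

9 stops brighter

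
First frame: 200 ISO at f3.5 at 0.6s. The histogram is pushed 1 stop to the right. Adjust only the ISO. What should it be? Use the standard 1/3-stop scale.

Overexposed by 1 stop → need 1 stop darker.
ISO: 200 → 160 → 125 → 100.

ISO 100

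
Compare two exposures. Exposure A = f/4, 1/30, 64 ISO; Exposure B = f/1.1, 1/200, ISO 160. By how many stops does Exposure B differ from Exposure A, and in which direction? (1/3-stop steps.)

2 1/3 stops brighter

Aperture: f/4 → f/3.5 → f/3.2 → f/2.8 → f/2.5 → f/2.2 → f/2 → f/1.8 → f/1.6 → f/1.4 → f/1.2 → f/1.1 — 3 2/3 stops larger aperture (brighter).
Shutter speed: 1/30 → 1/40 → 1/50 → 1/60 → 1/80 → 1/100 → 1/125 → 1/160 → 1/200 — 2 2/3 stops shorter (darker).
ISO: 64 → 80 → 100 → 125 → 160 — 1 1/3 stops higher (brighter).
Net: +3 2/3 −2 2/3 +1 1/3 = +2 1/3 stops.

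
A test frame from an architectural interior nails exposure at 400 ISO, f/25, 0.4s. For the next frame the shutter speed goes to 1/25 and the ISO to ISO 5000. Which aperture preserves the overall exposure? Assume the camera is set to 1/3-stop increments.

f/29

Shutter speed: 0.4 → 0.3 → 1/4 → 1/5 → 1/6 → 1/8 → 1/10 → 1/13 → 1/15 → 1/20 → 1/25 — 3 1/3 stops shorter (darker).
ISO: 400 → 500 → 640 → 800 → 1000 → 1250 → 1600 → 2000 → 2500 → 3200 → 4000 → 5000 — 3 2/3 stops higher (brighter).
Net change so far: 1/3 stop brighter. Offset with the aperture: f/25 → f/29.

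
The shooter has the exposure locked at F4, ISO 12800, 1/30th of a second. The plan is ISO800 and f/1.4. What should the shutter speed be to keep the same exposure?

ISO: 12800 → 6400 → 3200 → 1600 → 800 — 4 stops dropped (darker).
Aperture: f/4 → f/2.8 → f/2 → f/1.4 — 3 stops opened up (brighter).
Net change so far: 1 stop darker. Offset with the shutter speed: 1/30 → 1/15.

1/15s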